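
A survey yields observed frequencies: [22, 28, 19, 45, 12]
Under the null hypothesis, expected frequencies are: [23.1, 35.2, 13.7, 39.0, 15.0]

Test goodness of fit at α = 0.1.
Chi-square goodness of fit test:
H₀: observed counts match expected distribution
H₁: observed counts differ from expected distribution
df = k - 1 = 4
χ² = Σ(O - E)²/E
   = (22 - 23.1)²/23.1 + (28 - 35.2)²/35.2 + (19 - 13.7)²/13.7 + (45 - 39.0)²/39.0 + (12 - 15.0)²/15.0
   = 0.052 + 1.473 + 2.050 + 0.923 + 0.600
   = 5.10
p-value = 0.2773

Since p-value > α = 0.1, we fail to reject H₀.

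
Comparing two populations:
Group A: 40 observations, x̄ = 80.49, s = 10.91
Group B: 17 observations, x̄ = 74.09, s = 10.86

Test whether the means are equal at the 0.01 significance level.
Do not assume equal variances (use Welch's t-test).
Welch's two-sample t-test:
H₀: μ₁ = μ₂
H₁: μ₁ ≠ μ₂
s₁²/n₁ = 10.91²/40 = 2.9757,  s₂²/n₂ = 10.86²/17 = 6.9376
SE = √(s₁²/n₁ + s₂²/n₂) = √(2.9757 + 6.9376) = 3.1485
df (Welch-Satterthwaite) = (s₁²/n₁ + s₂²/n₂)² / [(s₁²/n₁)²/(n₁-1) + (s₂²/n₂)²/(n₂-1)] ≈ 30.38
t = (x̄₁ - x̄₂) / SE = (80.49 - 74.09) / 3.1485 = 6.40 / 3.1485 = 2.033
p-value = 0.0509

Since p-value > α = 0.01, we fail to reject H₀.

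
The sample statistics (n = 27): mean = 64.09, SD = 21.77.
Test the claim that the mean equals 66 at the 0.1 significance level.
One-sample t-test:
H₀: μ = 66
H₁: μ ≠ 66
df = n - 1 = 26
t = (x̄ - μ₀) / (s/√n) = (64.09 - 66) / (21.77/√27) = -0.456
p-value = 0.6523

Since p-value > α = 0.1, we fail to reject H₀.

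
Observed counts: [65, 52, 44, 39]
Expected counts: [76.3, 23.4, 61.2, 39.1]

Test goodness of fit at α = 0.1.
Chi-square goodness of fit test:
H₀: observed counts match expected distribution
H₁: observed counts differ from expected distribution
df = k - 1 = 3
χ² = Σ(O - E)²/E
   = (65 - 76.3)²/76.3 + (52 - 23.4)²/23.4 + (44 - 61.2)²/61.2 + (39 - 39.1)²/39.1
   = 1.674 + 34.956 + 4.834 + 0.000
   = 41.46
p-value < 0.0001

Since p-value < α = 0.1, we reject H₀.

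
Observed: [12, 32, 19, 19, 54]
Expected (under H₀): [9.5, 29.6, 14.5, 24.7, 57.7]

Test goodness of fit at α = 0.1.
Chi-square goodness of fit test:
H₀: observed counts match expected distribution
H₁: observed counts differ from expected distribution
df = k - 1 = 4
χ² = Σ(O - E)²/E
   = (12 - 9.5)²/9.5 + (32 - 29.6)²/29.6 + (19 - 14.5)²/14.5 + (19 - 24.7)²/24.7 + (54 - 57.7)²/57.7
   = 0.658 + 0.195 + 1.397 + 1.315 + 0.237
   = 3.80
p-value = 0.4335

Since p-value > α = 0.1, we fail to reject H₀.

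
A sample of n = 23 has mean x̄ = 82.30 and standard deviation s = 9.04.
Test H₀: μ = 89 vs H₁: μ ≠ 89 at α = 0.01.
One-sample t-test:
H₀: μ = 89
H₁: μ ≠ 89
df = n - 1 = 22
t = (x̄ - μ₀) / (s/√n) = (82.30 - 89) / (9.04/√23) = -3.554
p-value = 0.0018

Since p-value < α = 0.01, we reject H₀.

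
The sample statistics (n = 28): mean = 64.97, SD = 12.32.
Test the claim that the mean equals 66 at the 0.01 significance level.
One-sample t-test:
H₀: μ = 66
H₁: μ ≠ 66
df = n - 1 = 27
t = (x̄ - μ₀) / (s/√n) = (64.97 - 66) / (12.32/√28) = -0.442
p-value = 0.6617

Since p-value > α = 0.01, we fail to reject H₀.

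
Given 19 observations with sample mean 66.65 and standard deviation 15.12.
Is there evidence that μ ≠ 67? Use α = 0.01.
One-sample t-test:
H₀: μ = 67
H₁: μ ≠ 67
df = n - 1 = 18
t = (x̄ - μ₀) / (s/√n) = (66.65 - 67) / (15.12/√19) = -0.101
p-value = 0.9207

Since p-value > α = 0.01, we fail to reject H₀.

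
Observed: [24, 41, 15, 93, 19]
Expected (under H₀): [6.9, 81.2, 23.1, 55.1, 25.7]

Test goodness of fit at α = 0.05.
Chi-square goodness of fit test:
H₀: observed counts match expected distribution
H₁: observed counts differ from expected distribution
df = k - 1 = 4
χ² = Σ(O - E)²/E
   = (24 - 6.9)²/6.9 + (41 - 81.2)²/81.2 + (15 - 23.1)²/23.1 + (93 - 55.1)²/55.1 + (19 - 25.7)²/25.7
   = 42.378 + 19.902 + 2.840 + 26.069 + 1.747
   = 92.94
p-value < 0.0001

Since p-value < α = 0.05, we reject H₀.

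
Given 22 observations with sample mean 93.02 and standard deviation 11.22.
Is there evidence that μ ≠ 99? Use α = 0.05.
One-sample t-test:
H₀: μ = 99
H₁: μ ≠ 99
df = n - 1 = 21
t = (x̄ - μ₀) / (s/√n) = (93.02 - 99) / (11.22/√22) = -2.500
p-value = 0.0208

Since p-value < α = 0.05, we reject H₀.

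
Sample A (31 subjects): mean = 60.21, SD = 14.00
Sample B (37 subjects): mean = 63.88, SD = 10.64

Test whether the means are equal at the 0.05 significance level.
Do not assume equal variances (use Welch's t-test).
Welch's two-sample t-test:
H₀: μ₁ = μ₂
H₁: μ₁ ≠ μ₂
s₁²/n₁ = 14.00²/31 = 6.3226,  s₂²/n₂ = 10.64²/37 = 3.0597
SE = √(s₁²/n₁ + s₂²/n₂) = √(6.3226 + 3.0597) = 3.0631
df (Welch-Satterthwaite) = (s₁²/n₁ + s₂²/n₂)² / [(s₁²/n₁)²/(n₁-1) + (s₂²/n₂)²/(n₂-1)] ≈ 55.27
t = (x̄₁ - x̄₂) / SE = (60.21 - 63.88) / 3.0631 = -3.67 / 3.0631 = -1.198
p-value = 0.2360

Since p-value > α = 0.05, we fail to reject H₀.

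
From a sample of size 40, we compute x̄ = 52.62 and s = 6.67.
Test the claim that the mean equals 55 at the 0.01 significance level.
One-sample t-test:
H₀: μ = 55
H₁: μ ≠ 55
df = n - 1 = 39
t = (x̄ - μ₀) / (s/√n) = (52.62 - 55) / (6.67/√40) = -2.257
p-value = 0.0297

Since p-value > α = 0.01, we fail to reject H₀.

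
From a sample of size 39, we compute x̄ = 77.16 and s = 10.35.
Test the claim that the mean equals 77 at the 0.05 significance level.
One-sample t-test:
H₀: μ = 77
H₁: μ ≠ 77
df = n - 1 = 38
t = (x̄ - μ₀) / (s/√n) = (77.16 - 77) / (10.35/√39) = 0.097
p-value = 0.9236

Since p-value > α = 0.05, we fail to reject H₀.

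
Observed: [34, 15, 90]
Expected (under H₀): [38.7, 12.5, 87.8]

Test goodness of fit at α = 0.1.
Chi-square goodness of fit test:
H₀: observed counts match expected distribution
H₁: observed counts differ from expected distribution
df = k - 1 = 2
χ² = Σ(O - E)²/E
   = (34 - 38.7)²/38.7 + (15 - 12.5)²/12.5 + (90 - 87.8)²/87.8
   = 0.571 + 0.500 + 0.055
   = 1.13
p-value = 0.5695

Since p-value > α = 0.1, we fail to reject H₀.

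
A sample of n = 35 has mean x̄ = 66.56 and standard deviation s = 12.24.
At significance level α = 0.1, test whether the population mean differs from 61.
One-sample t-test:
H₀: μ = 61
H₁: μ ≠ 61
df = n - 1 = 34
t = (x̄ - μ₀) / (s/√n) = (66.56 - 61) / (12.24/√35) = 2.687
p-value = 0.0111

Since p-value < α = 0.1, we reject H₀.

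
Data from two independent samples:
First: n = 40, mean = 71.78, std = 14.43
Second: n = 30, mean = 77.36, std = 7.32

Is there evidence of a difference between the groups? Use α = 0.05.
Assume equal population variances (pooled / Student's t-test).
Student's two-sample t-test (equal variances):
H₀: μ₁ = μ₂
H₁: μ₁ ≠ μ₂
df = n₁ + n₂ - 2 = 68
Pooled variance s_p² = [(n₁-1)s₁² + (n₂-1)s₂²] / (n₁ + n₂ - 2) = [(39)(14.43²) + (29)(7.32²)] / 68 = 142.2744
SE = √(s_p²(1/n₁ + 1/n₂)) = √(142.2744 × (1/40 + 1/30)) = 2.8809
t = (x̄₁ - x̄₂) / SE = (71.78 - 77.36) / 2.8809 = -5.58 / 2.8809 = -1.937
p-value = 0.0569

Since p-value > α = 0.05, we fail to reject H₀.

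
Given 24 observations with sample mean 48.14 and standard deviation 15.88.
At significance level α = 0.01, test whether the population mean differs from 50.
One-sample t-test:
H₀: μ = 50
H₁: μ ≠ 50
df = n - 1 = 23
t = (x̄ - μ₀) / (s/√n) = (48.14 - 50) / (15.88/√24) = -0.574
p-value = 0.5717

Since p-value > α = 0.01, we fail to reject H₀.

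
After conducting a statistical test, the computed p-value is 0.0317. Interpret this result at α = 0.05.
Since p = 0.0317 < α = 0.05, reject H₀.
There is sufficient evidence to reject the null hypothesis; the result is statistically significant at the 0.05 level.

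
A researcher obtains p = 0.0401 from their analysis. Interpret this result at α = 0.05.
Since p = 0.0401 < α = 0.05, reject H₀.
There is sufficient evidence to reject the null hypothesis; the result is statistically significant at the 0.05 level.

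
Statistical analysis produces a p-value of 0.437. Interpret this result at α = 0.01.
Since p = 0.437 > α = 0.01, fail to reject H₀.
There is insufficient evidence to reject the null hypothesis; the result is not statistically significant at the 0.01 level.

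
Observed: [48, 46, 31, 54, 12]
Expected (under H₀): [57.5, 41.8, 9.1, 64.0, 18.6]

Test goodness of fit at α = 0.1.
Chi-square goodness of fit test:
H₀: observed counts match expected distribution
H₁: observed counts differ from expected distribution
df = k - 1 = 4
χ² = Σ(O - E)²/E
   = (48 - 57.5)²/57.5 + (46 - 41.8)²/41.8 + (31 - 9.1)²/9.1 + (54 - 64.0)²/64.0 + (12 - 18.6)²/18.6
   = 1.570 + 0.422 + 52.704 + 1.562 + 2.342
   = 58.60
p-value < 0.0001

Since p-value < α = 0.1, we reject H₀.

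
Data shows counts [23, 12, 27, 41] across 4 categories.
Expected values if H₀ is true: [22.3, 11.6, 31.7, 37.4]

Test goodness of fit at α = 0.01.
Chi-square goodness of fit test:
H₀: observed counts match expected distribution
H₁: observed counts differ from expected distribution
df = k - 1 = 3
χ² = Σ(O - E)²/E
   = (23 - 22.3)²/22.3 + (12 - 11.6)²/11.6 + (27 - 31.7)²/31.7 + (41 - 37.4)²/37.4
   = 0.022 + 0.014 + 0.697 + 0.347
   = 1.08
p-value = 0.7821

Since p-value > α = 0.01, we fail to reject H₀.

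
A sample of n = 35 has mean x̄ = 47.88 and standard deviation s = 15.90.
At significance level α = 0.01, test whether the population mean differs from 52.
One-sample t-test:
H₀: μ = 52
H₁: μ ≠ 52
df = n - 1 = 34
t = (x̄ - μ₀) / (s/√n) = (47.88 - 52) / (15.90/√35) = -1.533
p-value = 0.1345

Since p-value > α = 0.01, we fail to reject H₀.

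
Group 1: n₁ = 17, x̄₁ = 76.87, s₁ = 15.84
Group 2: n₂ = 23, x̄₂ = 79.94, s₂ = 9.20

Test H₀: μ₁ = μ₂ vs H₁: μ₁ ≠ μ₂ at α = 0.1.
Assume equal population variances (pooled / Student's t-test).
Student's two-sample t-test (equal variances):
H₀: μ₁ = μ₂
H₁: μ₁ ≠ μ₂
df = n₁ + n₂ - 2 = 38
Pooled variance s_p² = [(n₁-1)s₁² + (n₂-1)s₂²] / (n₁ + n₂ - 2) = [(16)(15.84²) + (22)(9.20²)] / 38 = 154.6466
SE = √(s_p²(1/n₁ + 1/n₂)) = √(154.6466 × (1/17 + 1/23)) = 3.9775
t = (x̄₁ - x̄₂) / SE = (76.87 - 79.94) / 3.9775 = -3.07 / 3.9775 = -0.772
p-value = 0.4450

Since p-value > α = 0.1, we fail to reject H₀.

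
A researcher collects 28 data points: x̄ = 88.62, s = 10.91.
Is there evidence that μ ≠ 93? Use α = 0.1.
One-sample t-test:
H₀: μ = 93
H₁: μ ≠ 93
df = n - 1 = 27
t = (x̄ - μ₀) / (s/√n) = (88.62 - 93) / (10.91/√28) = -2.124
p-value = 0.0429

Since p-value < α = 0.1, we reject H₀.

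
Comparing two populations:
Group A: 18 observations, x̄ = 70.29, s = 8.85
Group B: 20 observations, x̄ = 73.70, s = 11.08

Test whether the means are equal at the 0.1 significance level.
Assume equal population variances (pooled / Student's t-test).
Student's two-sample t-test (equal variances):
H₀: μ₁ = μ₂
H₁: μ₁ ≠ μ₂
df = n₁ + n₂ - 2 = 36
Pooled variance s_p² = [(n₁-1)s₁² + (n₂-1)s₂²] / (n₁ + n₂ - 2) = [(17)(8.85²) + (19)(11.08²)] / 36 = 101.7790
SE = √(s_p²(1/n₁ + 1/n₂)) = √(101.7790 × (1/18 + 1/20)) = 3.2777
t = (x̄₁ - x̄₂) / SE = (70.29 - 73.70) / 3.2777 = -3.41 / 3.2777 = -1.040
p-value = 0.3051

Since p-value > α = 0.1, we fail to reject H₀.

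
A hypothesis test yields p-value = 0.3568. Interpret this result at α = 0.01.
Since p = 0.3568 > α = 0.01, fail to reject H₀.
There is insufficient evidence to reject the null hypothesis; the result is not statistically significant at the 0.01 level.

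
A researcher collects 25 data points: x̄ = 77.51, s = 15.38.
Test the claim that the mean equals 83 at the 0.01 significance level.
One-sample t-test:
H₀: μ = 83
H₁: μ ≠ 83
df = n - 1 = 24
t = (x̄ - μ₀) / (s/√n) = (77.51 - 83) / (15.38/√25) = -1.785
p-value = 0.0869

Since p-value > α = 0.01, we fail to reject H₀.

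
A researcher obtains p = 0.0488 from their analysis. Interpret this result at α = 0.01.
Since p = 0.0488 > α = 0.01, fail to reject H₀.
There is insufficient evidence to reject the null hypothesis; the result is not statistically significant at the 0.01 level.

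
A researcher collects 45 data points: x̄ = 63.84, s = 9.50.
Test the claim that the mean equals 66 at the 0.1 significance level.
One-sample t-test:
H₀: μ = 66
H₁: μ ≠ 66
df = n - 1 = 44
t = (x̄ - μ₀) / (s/√n) = (63.84 - 66) / (9.50/√45) = -1.525
p-value = 0.1344

Since p-value > α = 0.1, we fail to reject H₀.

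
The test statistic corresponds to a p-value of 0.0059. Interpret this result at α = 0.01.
Since p = 0.0059 < α = 0.01, reject H₀.
There is sufficient evidence to reject the null hypothesis; the result is statistically significant at the 0.01 level.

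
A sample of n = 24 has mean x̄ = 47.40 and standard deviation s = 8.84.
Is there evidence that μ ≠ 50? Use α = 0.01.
One-sample t-test:
H₀: μ = 50
H₁: μ ≠ 50
df = n - 1 = 23
t = (x̄ - μ₀) / (s/√n) = (47.40 - 50) / (8.84/√24) = -1.441
p-value = 0.1631

Since p-value > α = 0.01, we fail to reject H₀.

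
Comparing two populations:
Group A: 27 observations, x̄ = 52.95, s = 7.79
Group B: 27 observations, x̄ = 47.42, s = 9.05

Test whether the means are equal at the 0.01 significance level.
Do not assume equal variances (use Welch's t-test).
Welch's two-sample t-test:
H₀: μ₁ = μ₂
H₁: μ₁ ≠ μ₂
s₁²/n₁ = 7.79²/27 = 2.2476,  s₂²/n₂ = 9.05²/27 = 3.0334
SE = √(s₁²/n₁ + s₂²/n₂) = √(2.2476 + 3.0334) = 2.2980
df (Welch-Satterthwaite) = (s₁²/n₁ + s₂²/n₂)² / [(s₁²/n₁)²/(n₁-1) + (s₂²/n₂)²/(n₂-1)] ≈ 50.87
t = (x̄₁ - x̄₂) / SE = (52.95 - 47.42) / 2.2980 = 5.53 / 2.2980 = 2.406
p-value = 0.0198

Since p-value > α = 0.01, we fail to reject H₀.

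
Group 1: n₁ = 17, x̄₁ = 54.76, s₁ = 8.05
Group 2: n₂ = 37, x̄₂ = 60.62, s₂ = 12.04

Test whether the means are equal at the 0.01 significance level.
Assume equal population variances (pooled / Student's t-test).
Student's two-sample t-test (equal variances):
H₀: μ₁ = μ₂
H₁: μ₁ ≠ μ₂
df = n₁ + n₂ - 2 = 52
Pooled variance s_p² = [(n₁-1)s₁² + (n₂-1)s₂²] / (n₁ + n₂ - 2) = [(16)(8.05²) + (36)(12.04²)] / 52 = 120.2973
SE = √(s_p²(1/n₁ + 1/n₂)) = √(120.2973 × (1/17 + 1/37)) = 3.2137
t = (x̄₁ - x̄₂) / SE = (54.76 - 60.62) / 3.2137 = -5.86 / 3.2137 = -1.823
p-value = 0.0740

Since p-value > α = 0.01, we fail to reject H₀.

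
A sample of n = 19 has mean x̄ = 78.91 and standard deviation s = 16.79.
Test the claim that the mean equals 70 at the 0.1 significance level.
One-sample t-test:
H₀: μ = 70
H₁: μ ≠ 70
df = n - 1 = 18
t = (x̄ - μ₀) / (s/√n) = (78.91 - 70) / (16.79/√19) = 2.313
p-value = 0.0327

Since p-value < α = 0.1, we reject H₀.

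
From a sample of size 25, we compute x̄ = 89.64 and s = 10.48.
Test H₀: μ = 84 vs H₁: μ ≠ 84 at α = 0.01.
One-sample t-test:
H₀: μ = 84
H₁: μ ≠ 84
df = n - 1 = 24
t = (x̄ - μ₀) / (s/√n) = (89.64 - 84) / (10.48/√25) = 2.691
p-value = 0.0128

Since p-value > α = 0.01, we fail to reject H₀.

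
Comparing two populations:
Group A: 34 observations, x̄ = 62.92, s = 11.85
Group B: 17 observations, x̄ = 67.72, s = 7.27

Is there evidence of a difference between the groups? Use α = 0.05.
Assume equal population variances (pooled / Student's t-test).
Student's two-sample t-test (equal variances):
H₀: μ₁ = μ₂
H₁: μ₁ ≠ μ₂
df = n₁ + n₂ - 2 = 49
Pooled variance s_p² = [(n₁-1)s₁² + (n₂-1)s₂²] / (n₁ + n₂ - 2) = [(33)(11.85²) + (16)(7.27²)] / 49 = 111.8283
SE = √(s_p²(1/n₁ + 1/n₂)) = √(111.8283 × (1/34 + 1/17)) = 3.1412
t = (x̄₁ - x̄₂) / SE = (62.92 - 67.72) / 3.1412 = -4.80 / 3.1412 = -1.528
p-value = 0.1329

Since p-value > α = 0.05, we fail to reject H₀.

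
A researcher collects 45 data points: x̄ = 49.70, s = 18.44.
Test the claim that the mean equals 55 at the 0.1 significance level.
One-sample t-test:
H₀: μ = 55
H₁: μ ≠ 55
df = n - 1 = 44
t = (x̄ - μ₀) / (s/√n) = (49.70 - 55) / (18.44/√45) = -1.928
p-value = 0.0603

Since p-value < α = 0.1, we reject H₀.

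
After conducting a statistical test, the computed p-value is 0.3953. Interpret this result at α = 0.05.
Since p = 0.3953 > α = 0.05, fail to reject H₀.
There is insufficient evidence to reject the null hypothesis; the result is not statistically significant at the 0.05 level.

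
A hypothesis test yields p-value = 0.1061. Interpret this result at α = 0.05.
Since p = 0.1061 > α = 0.05, fail to reject H₀.
There is insufficient evidence to reject the null hypothesis; the result is not statistically significant at the 0.05 level.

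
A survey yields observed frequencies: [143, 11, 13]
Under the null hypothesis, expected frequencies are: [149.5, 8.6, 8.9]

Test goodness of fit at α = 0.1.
Chi-square goodness of fit test:
H₀: observed counts match expected distribution
H₁: observed counts differ from expected distribution
df = k - 1 = 2
χ² = Σ(O - E)²/E
   = (143 - 149.5)²/149.5 + (11 - 8.6)²/8.6 + (13 - 8.9)²/8.9
   = 0.283 + 0.670 + 1.889
   = 2.84
p-value = 0.2416

Since p-value > α = 0.1, we fail to reject H₀.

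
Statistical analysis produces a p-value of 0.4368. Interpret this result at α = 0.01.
Since p = 0.4368 > α = 0.01, fail to reject H₀.
There is insufficient evidence to reject the null hypothesis; the result is not statistically significant at the 0.01 level.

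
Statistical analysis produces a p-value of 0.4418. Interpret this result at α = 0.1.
Since p = 0.4418 > α = 0.1, fail to reject H₀.
There is insufficient evidence to reject the null hypothesis; the result is not statistically significant at the 0.1 level.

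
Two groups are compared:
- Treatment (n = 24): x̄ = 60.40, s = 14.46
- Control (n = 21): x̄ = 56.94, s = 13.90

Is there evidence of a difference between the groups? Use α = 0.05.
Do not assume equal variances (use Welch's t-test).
Welch's two-sample t-test:
H₀: μ₁ = μ₂
H₁: μ₁ ≠ μ₂
s₁²/n₁ = 14.46²/24 = 8.7122,  s₂²/n₂ = 13.90²/21 = 9.2005
SE = √(s₁²/n₁ + s₂²/n₂) = √(8.7122 + 9.2005) = 4.2323
df (Welch-Satterthwaite) = (s₁²/n₁ + s₂²/n₂)² / [(s₁²/n₁)²/(n₁-1) + (s₂²/n₂)²/(n₂-1)] ≈ 42.60
t = (x̄₁ - x̄₂) / SE = (60.40 - 56.94) / 4.2323 = 3.46 / 4.2323 = 0.818
p-value = 0.4182

Since p-value > α = 0.05, we fail to reject H₀.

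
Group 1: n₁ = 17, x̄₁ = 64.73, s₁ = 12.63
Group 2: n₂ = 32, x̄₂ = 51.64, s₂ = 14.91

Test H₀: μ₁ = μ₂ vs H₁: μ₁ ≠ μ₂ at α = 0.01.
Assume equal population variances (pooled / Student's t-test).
Student's two-sample t-test (equal variances):
H₀: μ₁ = μ₂
H₁: μ₁ ≠ μ₂
df = n₁ + n₂ - 2 = 47
Pooled variance s_p² = [(n₁-1)s₁² + (n₂-1)s₂²] / (n₁ + n₂ - 2) = [(16)(12.63²) + (31)(14.91²)] / 47 = 200.9324
SE = √(s_p²(1/n₁ + 1/n₂)) = √(200.9324 × (1/17 + 1/32)) = 4.2543
t = (x̄₁ - x̄₂) / SE = (64.73 - 51.64) / 4.2543 = 13.09 / 4.2543 = 3.077
p-value = 0.0035

Since p-value < α = 0.01, we reject H₀.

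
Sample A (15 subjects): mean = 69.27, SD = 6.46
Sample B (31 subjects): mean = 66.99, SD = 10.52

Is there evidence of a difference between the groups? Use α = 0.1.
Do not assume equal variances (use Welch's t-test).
Welch's two-sample t-test:
H₀: μ₁ = μ₂
H₁: μ₁ ≠ μ₂
s₁²/n₁ = 6.46²/15 = 2.7821,  s₂²/n₂ = 10.52²/31 = 3.5700
SE = √(s₁²/n₁ + s₂²/n₂) = √(2.7821 + 3.5700) = 2.5203
df (Welch-Satterthwaite) = (s₁²/n₁ + s₂²/n₂)² / [(s₁²/n₁)²/(n₁-1) + (s₂²/n₂)²/(n₂-1)] ≈ 41.27
t = (x̄₁ - x̄₂) / SE = (69.27 - 66.99) / 2.5203 = 2.28 / 2.5203 = 0.905
p-value = 0.3709

Since p-value > α = 0.1, we fail to reject H₀.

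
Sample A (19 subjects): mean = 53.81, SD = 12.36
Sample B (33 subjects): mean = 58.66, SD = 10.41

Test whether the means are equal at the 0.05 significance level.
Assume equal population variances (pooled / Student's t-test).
Student's two-sample t-test (equal variances):
H₀: μ₁ = μ₂
H₁: μ₁ ≠ μ₂
df = n₁ + n₂ - 2 = 50
Pooled variance s_p² = [(n₁-1)s₁² + (n₂-1)s₂²] / (n₁ + n₂ - 2) = [(18)(12.36²) + (32)(10.41²)] / 50 = 124.3526
SE = √(s_p²(1/n₁ + 1/n₂)) = √(124.3526 × (1/19 + 1/33)) = 3.2114
t = (x̄₁ - x̄₂) / SE = (53.81 - 58.66) / 3.2114 = -4.85 / 3.2114 = -1.510
p-value = 0.1373

Since p-value > α = 0.05, we fail to reject H₀.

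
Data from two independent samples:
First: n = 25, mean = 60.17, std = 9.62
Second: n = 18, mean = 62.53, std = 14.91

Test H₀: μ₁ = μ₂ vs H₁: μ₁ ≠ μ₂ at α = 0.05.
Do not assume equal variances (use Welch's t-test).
Welch's two-sample t-test:
H₀: μ₁ = μ₂
H₁: μ₁ ≠ μ₂
s₁²/n₁ = 9.62²/25 = 3.7018,  s₂²/n₂ = 14.91²/18 = 12.3505
SE = √(s₁²/n₁ + s₂²/n₂) = √(3.7018 + 12.3505) = 4.0065
df (Welch-Satterthwaite) = (s₁²/n₁ + s₂²/n₂)² / [(s₁²/n₁)²/(n₁-1) + (s₂²/n₂)²/(n₂-1)] ≈ 27.00
t = (x̄₁ - x̄₂) / SE = (60.17 - 62.53) / 4.0065 = -2.36 / 4.0065 = -0.589
p-value = 0.5607

Since p-value > α = 0.05, we fail to reject H₀.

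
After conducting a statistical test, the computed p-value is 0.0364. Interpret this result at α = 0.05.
Since p = 0.0364 < α = 0.05, reject H₀.
There is sufficient evidence to reject the null hypothesis; the result is statistically significant at the 0.05 level.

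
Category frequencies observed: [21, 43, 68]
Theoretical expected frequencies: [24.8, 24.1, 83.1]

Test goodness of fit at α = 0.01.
Chi-square goodness of fit test:
H₀: observed counts match expected distribution
H₁: observed counts differ from expected distribution
df = k - 1 = 2
χ² = Σ(O - E)²/E
   = (21 - 24.8)²/24.8 + (43 - 24.1)²/24.1 + (68 - 83.1)²/83.1
   = 0.582 + 14.822 + 2.744
   = 18.15
p-value = 0.0001

Since p-value < α = 0.01, we reject H₀.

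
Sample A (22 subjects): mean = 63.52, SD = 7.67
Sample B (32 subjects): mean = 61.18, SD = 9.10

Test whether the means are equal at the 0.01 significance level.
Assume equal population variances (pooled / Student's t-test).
Student's two-sample t-test (equal variances):
H₀: μ₁ = μ₂
H₁: μ₁ ≠ μ₂
df = n₁ + n₂ - 2 = 52
Pooled variance s_p² = [(n₁-1)s₁² + (n₂-1)s₂²] / (n₁ + n₂ - 2) = [(21)(7.67²) + (31)(9.10²)] / 52 = 73.1253
SE = √(s_p²(1/n₁ + 1/n₂)) = √(73.1253 × (1/22 + 1/32)) = 2.3683
t = (x̄₁ - x̄₂) / SE = (63.52 - 61.18) / 2.3683 = 2.34 / 2.3683 = 0.988
p-value = 0.3277

Since p-value > α = 0.01, we fail to reject H₀.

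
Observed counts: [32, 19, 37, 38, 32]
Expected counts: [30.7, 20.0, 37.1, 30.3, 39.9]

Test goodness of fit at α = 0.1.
Chi-square goodness of fit test:
H₀: observed counts match expected distribution
H₁: observed counts differ from expected distribution
df = k - 1 = 4
χ² = Σ(O - E)²/E
   = (32 - 30.7)²/30.7 + (19 - 20.0)²/20.0 + (37 - 37.1)²/37.1 + (38 - 30.3)²/30.3 + (32 - 39.9)²/39.9
   = 0.055 + 0.050 + 0.000 + 1.957 + 1.564
   = 3.63
p-value = 0.4589

Since p-value > α = 0.1, we fail to reject H₀.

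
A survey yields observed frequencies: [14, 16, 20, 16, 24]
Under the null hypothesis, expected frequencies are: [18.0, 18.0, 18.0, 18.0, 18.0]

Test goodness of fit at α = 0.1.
Chi-square goodness of fit test:
H₀: observed counts match expected distribution
H₁: observed counts differ from expected distribution
df = k - 1 = 4
χ² = Σ(O - E)²/E
   = (14 - 18.0)²/18.0 + (16 - 18.0)²/18.0 + (20 - 18.0)²/18.0 + (16 - 18.0)²/18.0 + (24 - 18.0)²/18.0
   = 0.889 + 0.222 + 0.222 + 0.222 + 2.000
   = 3.56
p-value = 0.4695

Since p-value > α = 0.1, we fail to reject H₀.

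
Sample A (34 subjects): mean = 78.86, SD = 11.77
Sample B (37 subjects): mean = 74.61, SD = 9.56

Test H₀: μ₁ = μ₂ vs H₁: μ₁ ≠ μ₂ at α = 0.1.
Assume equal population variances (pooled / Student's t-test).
Student's two-sample t-test (equal variances):
H₀: μ₁ = μ₂
H₁: μ₁ ≠ μ₂
df = n₁ + n₂ - 2 = 69
Pooled variance s_p² = [(n₁-1)s₁² + (n₂-1)s₂²] / (n₁ + n₂ - 2) = [(33)(11.77²) + (36)(9.56²)] / 69 = 113.9385
SE = √(s_p²(1/n₁ + 1/n₂)) = √(113.9385 × (1/34 + 1/37)) = 2.5359
t = (x̄₁ - x̄₂) / SE = (78.86 - 74.61) / 2.5359 = 4.25 / 2.5359 = 1.676
p-value = 0.0983

Since p-value < α = 0.1, we reject H₀.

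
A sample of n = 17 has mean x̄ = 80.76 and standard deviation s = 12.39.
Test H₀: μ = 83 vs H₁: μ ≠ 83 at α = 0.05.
One-sample t-test:
H₀: μ = 83
H₁: μ ≠ 83
df = n - 1 = 16
t = (x̄ - μ₀) / (s/√n) = (80.76 - 83) / (12.39/√17) = -0.745
p-value = 0.4668

Since p-value > α = 0.05, we fail to reject H₀.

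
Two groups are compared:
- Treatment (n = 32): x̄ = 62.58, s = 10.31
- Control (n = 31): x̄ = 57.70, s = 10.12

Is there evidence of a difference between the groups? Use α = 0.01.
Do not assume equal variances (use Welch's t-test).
Welch's two-sample t-test:
H₀: μ₁ = μ₂
H₁: μ₁ ≠ μ₂
s₁²/n₁ = 10.31²/32 = 3.3218,  s₂²/n₂ = 10.12²/31 = 3.3037
SE = √(s₁²/n₁ + s₂²/n₂) = √(3.3218 + 3.3037) = 2.5740
df (Welch-Satterthwaite) = (s₁²/n₁ + s₂²/n₂)² / [(s₁²/n₁)²/(n₁-1) + (s₂²/n₂)²/(n₂-1)] ≈ 60.99
t = (x̄₁ - x̄₂) / SE = (62.58 - 57.70) / 2.5740 = 4.88 / 2.5740 = 1.896
p-value = 0.0627

Since p-value > α = 0.01, we fail to reject H₀.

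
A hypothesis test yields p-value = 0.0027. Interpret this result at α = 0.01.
Since p = 0.0027 < α = 0.01, reject H₀.
There is sufficient evidence to reject the null hypothesis; the result is statistically significant at the 0.01 level.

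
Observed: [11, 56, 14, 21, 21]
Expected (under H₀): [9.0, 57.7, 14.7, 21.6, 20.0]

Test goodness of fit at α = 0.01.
Chi-square goodness of fit test:
H₀: observed counts match expected distribution
H₁: observed counts differ from expected distribution
df = k - 1 = 4
χ² = Σ(O - E)²/E
   = (11 - 9.0)²/9.0 + (56 - 57.7)²/57.7 + (14 - 14.7)²/14.7 + (21 - 21.6)²/21.6 + (21 - 20.0)²/20.0
   = 0.444 + 0.050 + 0.033 + 0.017 + 0.050
   = 0.59
p-value = 0.9637

Since p-value > α = 0.01, we fail to reject H₀.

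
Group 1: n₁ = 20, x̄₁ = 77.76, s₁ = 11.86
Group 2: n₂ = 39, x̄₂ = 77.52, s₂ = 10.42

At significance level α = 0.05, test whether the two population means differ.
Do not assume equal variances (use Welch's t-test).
Welch's two-sample t-test:
H₀: μ₁ = μ₂
H₁: μ₁ ≠ μ₂
s₁²/n₁ = 11.86²/20 = 7.0330,  s₂²/n₂ = 10.42²/39 = 2.7840
SE = √(s₁²/n₁ + s₂²/n₂) = √(7.0330 + 2.7840) = 3.1332
df (Welch-Satterthwaite) = (s₁²/n₁ + s₂²/n₂)² / [(s₁²/n₁)²/(n₁-1) + (s₂²/n₂)²/(n₂-1)] ≈ 34.33
t = (x̄₁ - x̄₂) / SE = (77.76 - 77.52) / 3.1332 = 0.24 / 3.1332 = 0.077
p-value = 0.9394

Since p-value > α = 0.05, we fail to reject H₀.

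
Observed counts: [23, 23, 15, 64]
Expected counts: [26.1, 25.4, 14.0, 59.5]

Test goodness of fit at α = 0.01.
Chi-square goodness of fit test:
H₀: observed counts match expected distribution
H₁: observed counts differ from expected distribution
df = k - 1 = 3
χ² = Σ(O - E)²/E
   = (23 - 26.1)²/26.1 + (23 - 25.4)²/25.4 + (15 - 14.0)²/14.0 + (64 - 59.5)²/59.5
   = 0.368 + 0.227 + 0.071 + 0.340
   = 1.01
p-value = 0.7996

Since p-value > α = 0.01, we fail to reject H₀.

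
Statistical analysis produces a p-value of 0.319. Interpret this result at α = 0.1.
Since p = 0.319 > α = 0.1, fail to reject H₀.
There is insufficient evidence to reject the null hypothesis; the result is not statistically significant at the 0.1 level.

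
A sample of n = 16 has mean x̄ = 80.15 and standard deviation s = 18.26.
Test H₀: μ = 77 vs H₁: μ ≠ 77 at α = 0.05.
One-sample t-test:
H₀: μ = 77
H₁: μ ≠ 77
df = n - 1 = 15
t = (x̄ - μ₀) / (s/√n) = (80.15 - 77) / (18.26/√16) = 0.690
p-value = 0.5007

Since p-value > α = 0.05, we fail to reject H₀.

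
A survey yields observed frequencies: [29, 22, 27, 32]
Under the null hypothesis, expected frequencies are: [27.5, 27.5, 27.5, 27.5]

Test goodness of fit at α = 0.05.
Chi-square goodness of fit test:
H₀: observed counts match expected distribution
H₁: observed counts differ from expected distribution
df = k - 1 = 3
χ² = Σ(O - E)²/E
   = (29 - 27.5)²/27.5 + (22 - 27.5)²/27.5 + (27 - 27.5)²/27.5 + (32 - 27.5)²/27.5
   = 0.082 + 1.100 + 0.009 + 0.736
   = 1.93
p-value = 0.5876

Since p-value > α = 0.05, we fail to reject H₀.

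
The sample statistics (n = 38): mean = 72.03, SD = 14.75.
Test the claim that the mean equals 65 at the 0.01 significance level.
One-sample t-test:
H₀: μ = 65
H₁: μ ≠ 65
df = n - 1 = 37
t = (x̄ - μ₀) / (s/√n) = (72.03 - 65) / (14.75/√38) = 2.938
p-value = 0.0057

Since p-value < α = 0.01, we reject H₀.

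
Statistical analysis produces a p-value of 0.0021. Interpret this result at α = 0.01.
Since p = 0.0021 < α = 0.01, reject H₀.
There is sufficient evidence to reject the null hypothesis; the result is statistically significant at the 0.01 level.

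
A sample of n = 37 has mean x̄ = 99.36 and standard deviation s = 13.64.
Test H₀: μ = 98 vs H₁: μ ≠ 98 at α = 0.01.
One-sample t-test:
H₀: μ = 98
H₁: μ ≠ 98
df = n - 1 = 36
t = (x̄ - μ₀) / (s/√n) = (99.36 - 98) / (13.64/√37) = 0.606
p-value = 0.5480

Since p-value > α = 0.01, we fail to reject H₀.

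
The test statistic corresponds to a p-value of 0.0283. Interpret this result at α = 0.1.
Since p = 0.0283 < α = 0.1, reject H₀.
There is sufficient evidence to reject the null hypothesis; the result is statistically significant at the 0.1 level.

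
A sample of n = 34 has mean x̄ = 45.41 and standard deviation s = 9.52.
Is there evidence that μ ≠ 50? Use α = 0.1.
One-sample t-test:
H₀: μ = 50
H₁: μ ≠ 50
df = n - 1 = 33
t = (x̄ - μ₀) / (s/√n) = (45.41 - 50) / (9.52/√34) = -2.811
p-value = 0.0082

Since p-value < α = 0.1, we reject H₀.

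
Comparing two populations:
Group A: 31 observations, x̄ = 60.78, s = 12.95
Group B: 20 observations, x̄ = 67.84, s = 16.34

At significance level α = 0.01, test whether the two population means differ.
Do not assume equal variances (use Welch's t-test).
Welch's two-sample t-test:
H₀: μ₁ = μ₂
H₁: μ₁ ≠ μ₂
s₁²/n₁ = 12.95²/31 = 5.4098,  s₂²/n₂ = 16.34²/20 = 13.3498
SE = √(s₁²/n₁ + s₂²/n₂) = √(5.4098 + 13.3498) = 4.3312
df (Welch-Satterthwaite) = (s₁²/n₁ + s₂²/n₂)² / [(s₁²/n₁)²/(n₁-1) + (s₂²/n₂)²/(n₂-1)] ≈ 33.98
t = (x̄₁ - x̄₂) / SE = (60.78 - 67.84) / 4.3312 = -7.06 / 4.3312 = -1.630
p-value = 0.1123

Since p-value > α = 0.01, we fail to reject H₀.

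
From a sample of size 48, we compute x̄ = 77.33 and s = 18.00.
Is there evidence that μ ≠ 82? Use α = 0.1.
One-sample t-test:
H₀: μ = 82
H₁: μ ≠ 82
df = n - 1 = 47
t = (x̄ - μ₀) / (s/√n) = (77.33 - 82) / (18.00/√48) = -1.797
p-value = 0.0787

Since p-value < α = 0.1, we reject H₀.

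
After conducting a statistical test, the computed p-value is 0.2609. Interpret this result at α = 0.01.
Since p = 0.2609 > α = 0.01, fail to reject H₀.
There is insufficient evidence to reject the null hypothesis; the result is not statistically significant at the 0.01 level.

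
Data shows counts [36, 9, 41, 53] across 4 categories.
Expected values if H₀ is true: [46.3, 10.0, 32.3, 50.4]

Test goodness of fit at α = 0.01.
Chi-square goodness of fit test:
H₀: observed counts match expected distribution
H₁: observed counts differ from expected distribution
df = k - 1 = 3
χ² = Σ(O - E)²/E
   = (36 - 46.3)²/46.3 + (9 - 10.0)²/10.0 + (41 - 32.3)²/32.3 + (53 - 50.4)²/50.4
   = 2.291 + 0.100 + 2.343 + 0.134
   = 4.87
p-value = 0.1817

Since p-value > α = 0.01, we fail to reject H₀.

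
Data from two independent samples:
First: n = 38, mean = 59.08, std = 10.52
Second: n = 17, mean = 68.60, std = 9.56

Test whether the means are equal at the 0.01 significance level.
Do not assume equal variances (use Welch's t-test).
Welch's two-sample t-test:
H₀: μ₁ = μ₂
H₁: μ₁ ≠ μ₂
s₁²/n₁ = 10.52²/38 = 2.9124,  s₂²/n₂ = 9.56²/17 = 5.3761
SE = √(s₁²/n₁ + s₂²/n₂) = √(2.9124 + 5.3761) = 2.8790
df (Welch-Satterthwaite) = (s₁²/n₁ + s₂²/n₂)² / [(s₁²/n₁)²/(n₁-1) + (s₂²/n₂)²/(n₂-1)] ≈ 33.75
t = (x̄₁ - x̄₂) / SE = (59.08 - 68.60) / 2.8790 = -9.52 / 2.8790 = -3.307
p-value = 0.0022

Since p-value < α = 0.01, we reject H₀.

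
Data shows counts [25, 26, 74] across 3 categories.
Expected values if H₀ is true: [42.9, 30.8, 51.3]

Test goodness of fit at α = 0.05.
Chi-square goodness of fit test:
H₀: observed counts match expected distribution
H₁: observed counts differ from expected distribution
df = k - 1 = 2
χ² = Σ(O - E)²/E
   = (25 - 42.9)²/42.9 + (26 - 30.8)²/30.8 + (74 - 51.3)²/51.3
   = 7.469 + 0.748 + 10.045
   = 18.26
p-value = 0.0001

Since p-value < α = 0.05, we reject H₀.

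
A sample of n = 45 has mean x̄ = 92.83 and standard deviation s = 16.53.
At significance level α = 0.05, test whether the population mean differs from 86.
One-sample t-test:
H₀: μ = 86
H₁: μ ≠ 86
df = n - 1 = 44
t = (x̄ - μ₀) / (s/√n) = (92.83 - 86) / (16.53/√45) = 2.772
p-value = 0.0081

Since p-value < α = 0.05, we reject H₀.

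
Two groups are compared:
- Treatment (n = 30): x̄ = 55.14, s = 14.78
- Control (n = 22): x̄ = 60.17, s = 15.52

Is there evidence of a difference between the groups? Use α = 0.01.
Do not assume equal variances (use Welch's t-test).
Welch's two-sample t-test:
H₀: μ₁ = μ₂
H₁: μ₁ ≠ μ₂
s₁²/n₁ = 14.78²/30 = 7.2816,  s₂²/n₂ = 15.52²/22 = 10.9487
SE = √(s₁²/n₁ + s₂²/n₂) = √(7.2816 + 10.9487) = 4.2697
df (Welch-Satterthwaite) = (s₁²/n₁ + s₂²/n₂)² / [(s₁²/n₁)²/(n₁-1) + (s₂²/n₂)²/(n₂-1)] ≈ 44.10
t = (x̄₁ - x̄₂) / SE = (55.14 - 60.17) / 4.2697 = -5.03 / 4.2697 = -1.178
p-value = 0.2451

Since p-value > α = 0.01, we fail to reject H₀.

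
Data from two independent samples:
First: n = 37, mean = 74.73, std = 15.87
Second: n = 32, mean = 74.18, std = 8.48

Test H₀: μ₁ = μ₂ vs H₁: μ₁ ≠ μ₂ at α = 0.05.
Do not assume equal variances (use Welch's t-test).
Welch's two-sample t-test:
H₀: μ₁ = μ₂
H₁: μ₁ ≠ μ₂
s₁²/n₁ = 15.87²/37 = 6.8069,  s₂²/n₂ = 8.48²/32 = 2.2472
SE = √(s₁²/n₁ + s₂²/n₂) = √(6.8069 + 2.2472) = 3.0090
df (Welch-Satterthwaite) = (s₁²/n₁ + s₂²/n₂)² / [(s₁²/n₁)²/(n₁-1) + (s₂²/n₂)²/(n₂-1)] ≈ 56.54
t = (x̄₁ - x̄₂) / SE = (74.73 - 74.18) / 3.0090 = 0.55 / 3.0090 = 0.183
p-value = 0.8556

Since p-value > α = 0.05, we fail to reject H₀.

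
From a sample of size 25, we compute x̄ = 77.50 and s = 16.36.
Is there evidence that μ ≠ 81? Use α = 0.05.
One-sample t-test:
H₀: μ = 81
H₁: μ ≠ 81
df = n - 1 = 24
t = (x̄ - μ₀) / (s/√n) = (77.50 - 81) / (16.36/√25) = -1.070
p-value = 0.2954

Since p-value > α = 0.05, we fail to reject H₀.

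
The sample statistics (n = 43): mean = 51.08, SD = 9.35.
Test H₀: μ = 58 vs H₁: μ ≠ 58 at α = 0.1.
One-sample t-test:
H₀: μ = 58
H₁: μ ≠ 58
df = n - 1 = 42
t = (x̄ - μ₀) / (s/√n) = (51.08 - 58) / (9.35/√43) = -4.853
p-value < 0.0001

Since p-value < α = 0.1, we reject H₀.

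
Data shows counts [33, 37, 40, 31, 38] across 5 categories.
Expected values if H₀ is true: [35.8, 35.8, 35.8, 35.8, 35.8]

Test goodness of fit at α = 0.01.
Chi-square goodness of fit test:
H₀: observed counts match expected distribution
H₁: observed counts differ from expected distribution
df = k - 1 = 4
χ² = Σ(O - E)²/E
   = (33 - 35.8)²/35.8 + (37 - 35.8)²/35.8 + (40 - 35.8)²/35.8 + (31 - 35.8)²/35.8 + (38 - 35.8)²/35.8
   = 0.219 + 0.040 + 0.493 + 0.644 + 0.135
   = 1.53
p-value = 0.8212

Since p-value > α = 0.01, we fail to reject H₀.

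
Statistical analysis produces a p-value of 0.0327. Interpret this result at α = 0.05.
Since p = 0.0327 < α = 0.05, reject H₀.
There is sufficient evidence to reject the null hypothesis; the result is statistically significant at the 0.05 level.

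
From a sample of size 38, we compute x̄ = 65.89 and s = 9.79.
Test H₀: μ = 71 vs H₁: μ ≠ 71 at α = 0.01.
One-sample t-test:
H₀: μ = 71
H₁: μ ≠ 71
df = n - 1 = 37
t = (x̄ - μ₀) / (s/√n) = (65.89 - 71) / (9.79/√38) = -3.218
p-value = 0.0027

Since p-value < α = 0.01, we reject H₀.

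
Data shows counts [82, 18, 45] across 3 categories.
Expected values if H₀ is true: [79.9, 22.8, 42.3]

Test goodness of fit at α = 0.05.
Chi-square goodness of fit test:
H₀: observed counts match expected distribution
H₁: observed counts differ from expected distribution
df = k - 1 = 2
χ² = Σ(O - E)²/E
   = (82 - 79.9)²/79.9 + (18 - 22.8)²/22.8 + (45 - 42.3)²/42.3
   = 0.055 + 1.011 + 0.172
   = 1.24
p-value = 0.5385

Since p-value > α = 0.05, we fail to reject H₀.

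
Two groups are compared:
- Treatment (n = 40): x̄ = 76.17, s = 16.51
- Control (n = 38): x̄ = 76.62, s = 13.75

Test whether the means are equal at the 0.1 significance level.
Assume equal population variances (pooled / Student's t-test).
Student's two-sample t-test (equal variances):
H₀: μ₁ = μ₂
H₁: μ₁ ≠ μ₂
df = n₁ + n₂ - 2 = 76
Pooled variance s_p² = [(n₁-1)s₁² + (n₂-1)s₂²] / (n₁ + n₂ - 2) = [(39)(16.51²) + (37)(13.75²)] / 76 = 231.9202
SE = √(s_p²(1/n₁ + 1/n₂)) = √(231.9202 × (1/40 + 1/38)) = 3.4498
t = (x̄₁ - x̄₂) / SE = (76.17 - 76.62) / 3.4498 = -0.45 / 3.4498 = -0.130
p-value = 0.8966

Since p-value > α = 0.1, we fail to reject H₀.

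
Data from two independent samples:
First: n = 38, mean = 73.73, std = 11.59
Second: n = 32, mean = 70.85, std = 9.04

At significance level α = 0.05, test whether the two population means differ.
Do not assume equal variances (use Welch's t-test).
Welch's two-sample t-test:
H₀: μ₁ = μ₂
H₁: μ₁ ≠ μ₂
s₁²/n₁ = 11.59²/38 = 3.5350,  s₂²/n₂ = 9.04²/32 = 2.5538
SE = √(s₁²/n₁ + s₂²/n₂) = √(3.5350 + 2.5538) = 2.4675
df (Welch-Satterthwaite) = (s₁²/n₁ + s₂²/n₂)² / [(s₁²/n₁)²/(n₁-1) + (s₂²/n₂)²/(n₂-1)] ≈ 67.64
t = (x̄₁ - x̄₂) / SE = (73.73 - 70.85) / 2.4675 = 2.88 / 2.4675 = 1.167
p-value = 0.2472

Since p-value > α = 0.05, we fail to reject H₀.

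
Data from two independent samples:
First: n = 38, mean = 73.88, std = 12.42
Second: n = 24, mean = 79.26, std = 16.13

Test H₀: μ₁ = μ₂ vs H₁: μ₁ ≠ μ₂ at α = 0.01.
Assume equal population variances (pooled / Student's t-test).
Student's two-sample t-test (equal variances):
H₀: μ₁ = μ₂
H₁: μ₁ ≠ μ₂
df = n₁ + n₂ - 2 = 60
Pooled variance s_p² = [(n₁-1)s₁² + (n₂-1)s₂²] / (n₁ + n₂ - 2) = [(37)(12.42²) + (23)(16.13²)] / 60 = 194.8593
SE = √(s_p²(1/n₁ + 1/n₂)) = √(194.8593 × (1/38 + 1/24)) = 3.6396
t = (x̄₁ - x̄₂) / SE = (73.88 - 79.26) / 3.6396 = -5.38 / 3.6396 = -1.478
p-value = 0.1446

Since p-value > α = 0.01, we fail to reject H₀.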